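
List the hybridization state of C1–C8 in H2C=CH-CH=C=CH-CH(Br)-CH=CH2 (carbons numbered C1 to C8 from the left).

C1 has 3 σ bonds, plus one π bond: steric number 3 → sp2.
C2: 3 σ bonds, plus one π bond; 3 regions of electron density → sp2.
C3: 3 σ bonds, plus one π bond — 3 electron domains, sp2.
C4: 2 σ bonds, plus two π bonds — 2 electron domains, sp.
C5 — 3 σ bonds, plus one π bond. Steric number 3, so sp2.
C6: 4 σ bonds — 4 electron domains, sp3.
C7 (3 σ bonds, plus one π bond) has steric number 3: sp2.
C8 — 3 σ bonds, plus one π bond. Steric number 3, so sp2.

C1 sp2, C2 sp2, C3 sp2, C4 sp, C5 sp2, C6 sp3, C7 sp2, C8 sp2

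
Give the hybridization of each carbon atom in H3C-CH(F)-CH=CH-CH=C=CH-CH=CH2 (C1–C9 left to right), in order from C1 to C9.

C1 carries 4 σ bonds, giving a steric number of 4, so it is sp3.
C2 carries 4 σ bonds, giving a steric number of 4, so it is sp3.
C3 is sp2: 3 σ bonds, plus one π bond, 3 electron-density regions.
C4 — 3 σ bonds, plus one π bond. Steric number 3, so sp2.
C5: 3 σ bonds, plus one π bond — 3 electron domains, sp2.
C6 is sp: 2 σ bonds, plus two π bonds, 2 electron-density regions.
C7: 3 σ bonds, plus one π bond — 3 electron domains, sp2.
C8 (3 σ bonds, plus one π bond) has steric number 3: sp2.
C9: 3 σ bonds, plus one π bond — 3 electron domains, sp2.

C1 sp3, C2 sp3, C3 sp2, C4 sp2, C5 sp2, C6 sp, C7 sp2, C8 sp2, C9 sp2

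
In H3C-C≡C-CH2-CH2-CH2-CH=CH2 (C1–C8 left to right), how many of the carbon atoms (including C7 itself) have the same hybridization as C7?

C7 is sp2 (one π bond).
C1: sp3
C2: sp
C3: sp
C4: sp3
C5: sp3
C6: sp3
C7: sp2 ✓
C8: sp2 ✓
2 carbons are sp2.

2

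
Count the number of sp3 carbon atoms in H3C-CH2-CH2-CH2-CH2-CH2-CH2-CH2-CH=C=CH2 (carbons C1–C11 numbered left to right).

8

C1: sp3 ✓
C2: sp3 ✓
C3: sp3 ✓
C4: sp3 ✓
C5: sp3 ✓
C6: sp3 ✓
C7: sp3 ✓
C8: sp3 ✓
C9: sp2
C10: sp
C11: sp2
C1, C2, C3, C4, C5, C6, C7, C8 → 8 sp3 carbons.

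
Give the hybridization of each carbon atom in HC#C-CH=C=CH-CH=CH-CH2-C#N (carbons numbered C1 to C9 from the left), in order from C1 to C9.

C1 sp, C2 sp, C3 sp2, C4 sp, C5 sp2, C6 sp2, C7 sp2, C8 sp3, C9 sp

C1 is sp: 2 σ bonds, plus two π bonds, 2 electron-density regions.
C2 has 2 σ bonds, plus two π bonds: steric number 2 → sp.
C3: 3 σ bonds, plus one π bond; 3 regions of electron density → sp2.
C4 carries 2 σ bonds, plus two π bonds, giving a steric number of 2, so it is sp.
C5: 3 σ bonds, plus one π bond — 3 electron domains, sp2.
C6: 3 σ bonds, plus one π bond; 3 regions of electron density → sp2.
C7 is sp2: 3 σ bonds, plus one π bond, 3 electron-density regions.
C8 carries 4 σ bonds, giving a steric number of 4, so it is sp3.
C9 — 2 σ bonds, plus two π bonds. Steric number 2, so sp.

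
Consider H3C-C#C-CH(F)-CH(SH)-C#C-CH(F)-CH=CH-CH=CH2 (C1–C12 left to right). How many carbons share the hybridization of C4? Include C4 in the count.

4

C4 is sp3 (only σ bonds).
C1: sp3 ✓
C2: sp
C3: sp
C4: sp3 ✓
C5: sp3 ✓
C6: sp
C7: sp
C8: sp3 ✓
C9: sp2
C10: sp2
C11: sp2
C12: sp2
4 carbons are sp3.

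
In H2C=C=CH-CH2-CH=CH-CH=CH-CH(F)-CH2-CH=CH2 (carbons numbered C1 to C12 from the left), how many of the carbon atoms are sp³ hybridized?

3

C1: sp2
C2: sp
C3: sp2
C4: sp3 ✓
C5: sp2
C6: sp2
C7: sp2
C8: sp2
C9: sp3 ✓
C10: sp3 ✓
C11: sp2
C12: sp2
C4, C9, C10 → 3 sp3 carbons.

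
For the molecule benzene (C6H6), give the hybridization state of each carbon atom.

Every ring carbon has three σ bonds and contributes one p electron to the aromatic π system.

sp2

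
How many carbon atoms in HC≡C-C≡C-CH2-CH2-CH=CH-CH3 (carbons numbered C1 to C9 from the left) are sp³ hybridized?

C1: sp
C2: sp
C3: sp
C4: sp
C5: sp3 ✓
C6: sp3 ✓
C7: sp2
C8: sp2
C9: sp3 ✓
C5, C6, C9 → 3 sp3 carbons.

3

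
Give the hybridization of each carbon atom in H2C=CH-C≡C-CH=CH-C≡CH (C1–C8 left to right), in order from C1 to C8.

C1 sp2, C2 sp2, C3 sp, C4 sp, C5 sp2, C6 sp2, C7 sp, C8 sp

C1 — 3 σ bonds, plus one π bond. Steric number 3, so sp2.
C2 (3 σ bonds, plus one π bond) has steric number 3: sp2.
C3 — 2 σ bonds, plus two π bonds. Steric number 2, so sp.
C4 has 2 σ bonds, plus two π bonds: steric number 2 → sp.
C5 has 3 σ bonds, plus one π bond: steric number 3 → sp2.
C6 is sp2: 3 σ bonds, plus one π bond, 3 electron-density regions.
C7 is sp: 2 σ bonds, plus two π bonds, 2 electron-density regions.
C8 is sp: 2 σ bonds, plus two π bonds, 2 electron-density regions.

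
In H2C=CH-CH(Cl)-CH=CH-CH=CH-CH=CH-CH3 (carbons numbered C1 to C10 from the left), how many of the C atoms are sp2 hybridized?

8

C1: sp2 ✓
C2: sp2 ✓
C3: sp3
C4: sp2 ✓
C5: sp2 ✓
C6: sp2 ✓
C7: sp2 ✓
C8: sp2 ✓
C9: sp2 ✓
C10: sp3
C1, C2, C4, C5, C6, C7, C8, C9 → 8 sp2 carbons.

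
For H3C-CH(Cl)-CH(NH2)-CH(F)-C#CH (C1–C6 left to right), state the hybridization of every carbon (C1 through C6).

C1 carries 4 σ bonds, giving a steric number of 4, so it is sp3.
C2 — 4 σ bonds. Steric number 4, so sp3.
C3: 4 σ bonds; 4 regions of electron density → sp3.
C4 carries 4 σ bonds, giving a steric number of 4, so it is sp3.
C5: 2 σ bonds, plus two π bonds; 2 regions of electron density → sp.
C6 — 2 σ bonds, plus two π bonds. Steric number 2, so sp.

C1 sp3, C2 sp3, C3 sp3, C4 sp3, C5 sp, C6 sp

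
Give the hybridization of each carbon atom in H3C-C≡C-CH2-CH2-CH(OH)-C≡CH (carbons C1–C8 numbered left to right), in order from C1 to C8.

C1 sp3, C2 sp, C3 sp, C4 sp3, C5 sp3, C6 sp3, C7 sp, C8 sp

C1: 4 σ bonds; 4 regions of electron density → sp3.
C2 (2 σ bonds, plus two π bonds) has steric number 2: sp.
C3: 2 σ bonds, plus two π bonds — 2 electron domains, sp.
C4 carries 4 σ bonds, giving a steric number of 4, so it is sp3.
C5 — 4 σ bonds. Steric number 4, so sp3.
C6 has 4 σ bonds: steric number 4 → sp3.
C7 (2 σ bonds, plus two π bonds) has steric number 2: sp.
C8: 2 σ bonds, plus two π bonds — 2 electron domains, sp.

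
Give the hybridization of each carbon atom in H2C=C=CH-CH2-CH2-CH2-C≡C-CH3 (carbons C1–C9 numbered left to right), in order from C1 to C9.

C1 sp2, C2 sp, C3 sp2, C4 sp3, C5 sp3, C6 sp3, C7 sp, C8 sp, C9 sp3

C1 — 3 σ bonds, plus one π bond. Steric number 3, so sp2.
C2 is sp: 2 σ bonds, plus two π bonds, 2 electron-density regions.
C3: 3 σ bonds, plus one π bond; 3 regions of electron density → sp2.
C4 is sp3: 4 σ bonds, 4 electron-density regions.
C5 carries 4 σ bonds, giving a steric number of 4, so it is sp3.
C6 carries 4 σ bonds, giving a steric number of 4, so it is sp3.
C7 has 2 σ bonds, plus two π bonds: steric number 2 → sp.
C8 has 2 σ bonds, plus two π bonds: steric number 2 → sp.
C9 (4 σ bonds) has steric number 4: sp3.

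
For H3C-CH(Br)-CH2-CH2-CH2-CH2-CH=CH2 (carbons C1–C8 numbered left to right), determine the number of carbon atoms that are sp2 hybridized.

C1: sp3
C2: sp3
C3: sp3
C4: sp3
C5: sp3
C6: sp3
C7: sp2 ✓
C8: sp2 ✓
C7, C8 → 2 sp2 carbons.

2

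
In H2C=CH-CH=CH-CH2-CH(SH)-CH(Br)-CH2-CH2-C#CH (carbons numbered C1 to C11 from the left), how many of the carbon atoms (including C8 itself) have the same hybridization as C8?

C8 is sp3 (only σ bonds).
C1: sp2
C2: sp2
C3: sp2
C4: sp2
C5: sp3 ✓
C6: sp3 ✓
C7: sp3 ✓
C8: sp3 ✓
C9: sp3 ✓
C10: sp
C11: sp
5 carbons are sp3.

5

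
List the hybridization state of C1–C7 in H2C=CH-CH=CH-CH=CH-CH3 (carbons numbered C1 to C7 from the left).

C1 has 3 σ bonds, plus one π bond: steric number 3 → sp2.
C2 (3 σ bonds, plus one π bond) has steric number 3: sp2.
C3: 3 σ bonds, plus one π bond — 3 electron domains, sp2.
C4 carries 3 σ bonds, plus one π bond, giving a steric number of 3, so it is sp2.
C5 (3 σ bonds, plus one π bond) has steric number 3: sp2.
C6: 3 σ bonds, plus one π bond — 3 electron domains, sp2.
C7 (4 σ bonds) has steric number 4: sp3.

C1 sp2, C2 sp2, C3 sp2, C4 sp2, C5 sp2, C6 sp2, C7 sp3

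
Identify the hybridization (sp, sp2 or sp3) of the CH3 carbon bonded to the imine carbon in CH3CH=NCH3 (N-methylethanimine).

The CH3 carbon bonded to the imine carbon has 4 σ bonds: steric number 4 → sp3.

sp^3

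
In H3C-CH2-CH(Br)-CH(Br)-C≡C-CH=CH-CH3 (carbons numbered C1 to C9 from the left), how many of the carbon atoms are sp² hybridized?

C1: sp3
C2: sp3
C3: sp3
C4: sp3
C5: sp
C6: sp
C7: sp2 ✓
C8: sp2 ✓
C9: sp3
C7, C8 → 2 sp2 carbons.

2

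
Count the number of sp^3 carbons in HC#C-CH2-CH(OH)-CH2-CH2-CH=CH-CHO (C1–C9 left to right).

C1: sp
C2: sp
C3: sp3 ✓
C4: sp3 ✓
C5: sp3 ✓
C6: sp3 ✓
C7: sp2
C8: sp2
C9: sp2
C3, C4, C5, C6 → 4 sp3 carbons.

4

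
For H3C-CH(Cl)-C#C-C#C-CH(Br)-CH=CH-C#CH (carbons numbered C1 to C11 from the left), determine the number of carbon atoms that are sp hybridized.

C1: sp3
C2: sp3
C3: sp ✓
C4: sp ✓
C5: sp ✓
C6: sp ✓
C7: sp3
C8: sp2
C9: sp2
C10: sp ✓
C11: sp ✓
C3, C4, C5, C6, C10, C11 → 6 sp carbons.

6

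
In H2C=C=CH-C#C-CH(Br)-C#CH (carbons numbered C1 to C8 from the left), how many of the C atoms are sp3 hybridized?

1

C1: sp2
C2: sp
C3: sp2
C4: sp
C5: sp
C6: sp3 ✓
C7: sp
C8: sp
C6 → 1 sp3 carbon.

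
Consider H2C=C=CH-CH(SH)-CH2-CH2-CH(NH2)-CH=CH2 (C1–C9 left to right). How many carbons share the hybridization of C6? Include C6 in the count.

C6 is sp3 (only σ bonds).
C1: sp2
C2: sp
C3: sp2
C4: sp3 ✓
C5: sp3 ✓
C6: sp3 ✓
C7: sp3 ✓
C8: sp2
C9: sp2
4 carbons are sp3.

4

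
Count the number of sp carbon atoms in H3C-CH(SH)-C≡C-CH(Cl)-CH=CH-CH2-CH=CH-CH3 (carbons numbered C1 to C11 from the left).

C1: sp3
C2: sp3
C3: sp ✓
C4: sp ✓
C5: sp3
C6: sp2
C7: sp2
C8: sp3
C9: sp2
C10: sp2
C11: sp3
C3, C4 → 2 sp carbons.

2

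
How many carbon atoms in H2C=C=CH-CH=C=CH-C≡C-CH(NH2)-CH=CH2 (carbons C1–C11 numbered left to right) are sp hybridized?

C1: sp2
C2: sp ✓
C3: sp2
C4: sp2
C5: sp ✓
C6: sp2
C7: sp ✓
C8: sp ✓
C9: sp3
C10: sp2
C11: sp2
C2, C5, C7, C8 → 4 sp carbons.

4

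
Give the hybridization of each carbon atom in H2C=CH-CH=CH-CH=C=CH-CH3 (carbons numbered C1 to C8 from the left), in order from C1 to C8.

C1: 3 σ bonds, plus one π bond; 3 regions of electron density → sp2.
C2: 3 σ bonds, plus one π bond; 3 regions of electron density → sp2.
C3 carries 3 σ bonds, plus one π bond, giving a steric number of 3, so it is sp2.
C4: 3 σ bonds, plus one π bond — 3 electron domains, sp2.
C5: 3 σ bonds, plus one π bond — 3 electron domains, sp2.
C6: 2 σ bonds, plus two π bonds; 2 regions of electron density → sp.
C7 — 3 σ bonds, plus one π bond. Steric number 3, so sp2.
C8 — 4 σ bonds. Steric number 4, so sp3.

C1 sp2, C2 sp2, C3 sp2, C4 sp2, C5 sp2, C6 sp, C7 sp2, C8 sp3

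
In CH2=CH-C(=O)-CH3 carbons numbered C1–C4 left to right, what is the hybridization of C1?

C1 carries 3 σ bonds, plus one π bond, giving a steric number of 3, so it is sp2.

sp^2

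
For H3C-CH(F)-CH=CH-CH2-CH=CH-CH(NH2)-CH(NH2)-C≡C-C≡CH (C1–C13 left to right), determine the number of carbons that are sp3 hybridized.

C1: sp3 ✓
C2: sp3 ✓
C3: sp2
C4: sp2
C5: sp3 ✓
C6: sp2
C7: sp2
C8: sp3 ✓
C9: sp3 ✓
C10: sp
C11: sp
C12: sp
C13: sp
C1, C2, C5, C8, C9 → 5 sp3 carbons.

5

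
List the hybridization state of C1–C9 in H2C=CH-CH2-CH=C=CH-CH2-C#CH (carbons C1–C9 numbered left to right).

C1 sp2, C2 sp2, C3 sp3, C4 sp2, C5 sp, C6 sp2, C7 sp3, C8 sp, C9 sp

C1: 3 σ bonds, plus one π bond; 3 regions of electron density → sp2.
C2 is sp2: 3 σ bonds, plus one π bond, 3 electron-density regions.
C3: 4 σ bonds — 4 electron domains, sp3.
C4 is sp2: 3 σ bonds, plus one π bond, 3 electron-density regions.
C5: 2 σ bonds, plus two π bonds; 2 regions of electron density → sp.
C6 (3 σ bonds, plus one π bond) has steric number 3: sp2.
C7: 4 σ bonds — 4 electron domains, sp3.
C8 (2 σ bonds, plus two π bonds) has steric number 2: sp.
C9: 2 σ bonds, plus two π bonds; 2 regions of electron density → sp.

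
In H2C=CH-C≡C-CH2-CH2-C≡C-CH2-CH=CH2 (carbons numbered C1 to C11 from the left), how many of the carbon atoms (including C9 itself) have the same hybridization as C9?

3

C9 is sp3 (only σ bonds).
C1: sp2
C2: sp2
C3: sp
C4: sp
C5: sp3 ✓
C6: sp3 ✓
C7: sp
C8: sp
C9: sp3 ✓
C10: sp2
C11: sp2
3 carbons are sp3.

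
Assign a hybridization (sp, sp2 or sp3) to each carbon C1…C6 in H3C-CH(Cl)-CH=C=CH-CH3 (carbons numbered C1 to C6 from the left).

C1 carries 4 σ bonds, giving a steric number of 4, so it is sp3.
C2: 4 σ bonds — 4 electron domains, sp3.
C3: 3 σ bonds, plus one π bond — 3 electron domains, sp2.
C4 carries 2 σ bonds, plus two π bonds, giving a steric number of 2, so it is sp.
C5 is sp2: 3 σ bonds, plus one π bond, 3 electron-density regions.
C6: 4 σ bonds — 4 electron domains, sp3.

C1 sp3, C2 sp3, C3 sp2, C4 sp, C5 sp2, C6 sp3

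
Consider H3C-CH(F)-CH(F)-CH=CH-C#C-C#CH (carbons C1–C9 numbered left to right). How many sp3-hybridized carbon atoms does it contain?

C1: sp3 ✓
C2: sp3 ✓
C3: sp3 ✓
C4: sp2
C5: sp2
C6: sp
C7: sp
C8: sp
C9: sp
C1, C2, C3 → 3 sp3 carbons.

3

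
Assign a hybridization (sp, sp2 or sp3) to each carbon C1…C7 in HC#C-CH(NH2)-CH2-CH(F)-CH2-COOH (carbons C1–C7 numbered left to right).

C1: 2 σ bonds, plus two π bonds; 2 regions of electron density → sp.
C2 has 2 σ bonds, plus two π bonds: steric number 2 → sp.
C3: 4 σ bonds; 4 regions of electron density → sp3.
C4: 4 σ bonds — 4 electron domains, sp3.
C5 has 4 σ bonds: steric number 4 → sp3.
C6 (4 σ bonds) has steric number 4: sp3.
C7: 3 σ bonds, plus one π bond — 3 electron domains, sp2.

C1 sp, C2 sp, C3 sp3, C4 sp3, C5 sp3, C6 sp3, C7 sp2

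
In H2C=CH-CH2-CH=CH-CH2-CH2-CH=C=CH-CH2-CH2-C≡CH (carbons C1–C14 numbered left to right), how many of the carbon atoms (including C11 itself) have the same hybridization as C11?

5

C11 is sp3 (only σ bonds).
C1: sp2
C2: sp2
C3: sp3 ✓
C4: sp2
C5: sp2
C6: sp3 ✓
C7: sp3 ✓
C8: sp2
C9: sp
C10: sp2
C11: sp3 ✓
C12: sp3 ✓
C13: sp
C14: sp
5 carbons are sp3.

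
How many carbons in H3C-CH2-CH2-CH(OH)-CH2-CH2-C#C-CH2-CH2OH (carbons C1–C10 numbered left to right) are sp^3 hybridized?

C1: sp3 ✓
C2: sp3 ✓
C3: sp3 ✓
C4: sp3 ✓
C5: sp3 ✓
C6: sp3 ✓
C7: sp
C8: sp
C9: sp3 ✓
C10: sp3 ✓
C1, C2, C3, C4, C5, C6, C9, C10 → 8 sp3 carbons.

8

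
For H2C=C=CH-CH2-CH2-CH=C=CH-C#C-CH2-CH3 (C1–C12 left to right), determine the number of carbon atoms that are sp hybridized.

C1: sp2
C2: sp ✓
C3: sp2
C4: sp3
C5: sp3
C6: sp2
C7: sp ✓
C8: sp2
C9: sp ✓
C10: sp ✓
C11: sp3
C12: sp3
C2, C7, C9, C10 → 4 sp carbons.

4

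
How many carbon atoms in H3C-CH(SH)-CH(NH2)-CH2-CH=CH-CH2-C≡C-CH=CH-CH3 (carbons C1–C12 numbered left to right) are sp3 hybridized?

C1: sp3 ✓
C2: sp3 ✓
C3: sp3 ✓
C4: sp3 ✓
C5: sp2
C6: sp2
C7: sp3 ✓
C8: sp
C9: sp
C10: sp2
C11: sp2
C12: sp3 ✓
C1, C2, C3, C4, C7, C12 → 6 sp3 carbons.

6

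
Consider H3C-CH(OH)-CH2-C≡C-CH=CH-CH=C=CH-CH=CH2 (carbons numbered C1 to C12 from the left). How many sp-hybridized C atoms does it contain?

3

C1: sp3
C2: sp3
C3: sp3
C4: sp ✓
C5: sp ✓
C6: sp2
C7: sp2
C8: sp2
C9: sp ✓
C10: sp2
C11: sp2
C12: sp2
C4, C5, C9 → 3 sp carbons.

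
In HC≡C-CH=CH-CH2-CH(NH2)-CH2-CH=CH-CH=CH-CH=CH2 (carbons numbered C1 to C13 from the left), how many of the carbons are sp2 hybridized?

8

C1: sp
C2: sp
C3: sp2 ✓
C4: sp2 ✓
C5: sp3
C6: sp3
C7: sp3
C8: sp2 ✓
C9: sp2 ✓
C10: sp2 ✓
C11: sp2 ✓
C12: sp2 ✓
C13: sp2 ✓
C3, C4, C8, C9, C10, C11, C12, C13 → 8 sp2 carbons.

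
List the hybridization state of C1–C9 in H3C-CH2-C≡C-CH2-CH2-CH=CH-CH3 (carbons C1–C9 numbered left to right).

C1 has 4 σ bonds: steric number 4 → sp3.
C2 (4 σ bonds) has steric number 4: sp3.
C3 is sp: 2 σ bonds, plus two π bonds, 2 electron-density regions.
C4: 2 σ bonds, plus two π bonds; 2 regions of electron density → sp.
C5: 4 σ bonds; 4 regions of electron density → sp3.
C6 has 4 σ bonds: steric number 4 → sp3.
C7: 3 σ bonds, plus one π bond; 3 regions of electron density → sp2.
C8: 3 σ bonds, plus one π bond — 3 electron domains, sp2.
C9: 4 σ bonds — 4 electron domains, sp3.

C1 sp3, C2 sp3, C3 sp, C4 sp, C5 sp3, C6 sp3, C7 sp2, C8 sp2, C9 sp3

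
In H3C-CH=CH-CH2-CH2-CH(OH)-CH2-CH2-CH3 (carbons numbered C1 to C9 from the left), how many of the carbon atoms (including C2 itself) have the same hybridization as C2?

2

C2 is sp2 (one π bond).
C1: sp3
C2: sp2 ✓
C3: sp2 ✓
C4: sp3
C5: sp3
C6: sp3
C7: sp3
C8: sp3
C9: sp3
2 carbons are sp2.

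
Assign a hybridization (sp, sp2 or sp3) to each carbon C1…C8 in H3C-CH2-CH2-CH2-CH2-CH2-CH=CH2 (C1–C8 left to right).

C1 is sp3: 4 σ bonds, 4 electron-density regions.
C2 carries 4 σ bonds, giving a steric number of 4, so it is sp3.
C3 has 4 σ bonds: steric number 4 → sp3.
C4 has 4 σ bonds: steric number 4 → sp3.
C5 is sp3: 4 σ bonds, 4 electron-density regions.
C6 is sp3: 4 σ bonds, 4 electron-density regions.
C7 is sp2: 3 σ bonds, plus one π bond, 3 electron-density regions.
C8 carries 3 σ bonds, plus one π bond, giving a steric number of 3, so it is sp2.

C1 sp3, C2 sp3, C3 sp3, C4 sp3, C5 sp3, C6 sp3, C7 sp2, C8 sp2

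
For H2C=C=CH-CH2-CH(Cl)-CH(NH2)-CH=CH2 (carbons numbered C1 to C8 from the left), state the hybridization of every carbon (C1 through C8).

C1 sp2, C2 sp, C3 sp2, C4 sp3, C5 sp3, C6 sp3, C7 sp2, C8 sp2

C1: 3 σ bonds, plus one π bond — 3 electron domains, sp2.
C2 carries 2 σ bonds, plus two π bonds, giving a steric number of 2, so it is sp.
C3 — 3 σ bonds, plus one π bond. Steric number 3, so sp2.
C4 (4 σ bonds) has steric number 4: sp3.
C5 (4 σ bonds) has steric number 4: sp3.
C6 (4 σ bonds) has steric number 4: sp3.
C7: 3 σ bonds, plus one π bond; 3 regions of electron density → sp2.
C8 — 3 σ bonds, plus one π bond. Steric number 3, so sp2.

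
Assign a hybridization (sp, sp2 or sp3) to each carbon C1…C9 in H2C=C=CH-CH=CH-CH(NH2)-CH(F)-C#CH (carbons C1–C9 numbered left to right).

C1 sp2, C2 sp, C3 sp2, C4 sp2, C5 sp2, C6 sp3, C7 sp3, C8 sp, C9 sp

C1: 3 σ bonds, plus one π bond — 3 electron domains, sp2.
C2 has 2 σ bonds, plus two π bonds: steric number 2 → sp.
C3 has 3 σ bonds, plus one π bond: steric number 3 → sp2.
C4: 3 σ bonds, plus one π bond; 3 regions of electron density → sp2.
C5: 3 σ bonds, plus one π bond — 3 electron domains, sp2.
C6 is sp3: 4 σ bonds, 4 electron-density regions.
C7: 4 σ bonds; 4 regions of electron density → sp3.
C8: 2 σ bonds, plus two π bonds; 2 regions of electron density → sp.
C9: 2 σ bonds, plus two π bonds; 2 regions of electron density → sp.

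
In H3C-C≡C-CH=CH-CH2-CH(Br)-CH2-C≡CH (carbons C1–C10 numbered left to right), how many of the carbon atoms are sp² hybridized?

C1: sp3
C2: sp
C3: sp
C4: sp2 ✓
C5: sp2 ✓
C6: sp3
C7: sp3
C8: sp3
C9: sp
C10: sp
C4, C5 → 2 sp2 carbons.

2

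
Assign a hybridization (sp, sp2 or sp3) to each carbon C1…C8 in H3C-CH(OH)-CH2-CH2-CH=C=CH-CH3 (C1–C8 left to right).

C1: 4 σ bonds; 4 regions of electron density → sp3.
C2: 4 σ bonds — 4 electron domains, sp3.
C3 is sp3: 4 σ bonds, 4 electron-density regions.
C4: 4 σ bonds; 4 regions of electron density → sp3.
C5 carries 3 σ bonds, plus one π bond, giving a steric number of 3, so it is sp2.
C6: 2 σ bonds, plus two π bonds; 2 regions of electron density → sp.
C7: 3 σ bonds, plus one π bond — 3 electron domains, sp2.
C8 — 4 σ bonds. Steric number 4, so sp3.

C1 sp3, C2 sp3, C3 sp3, C4 sp3, C5 sp2, C6 sp, C7 sp2, C8 sp3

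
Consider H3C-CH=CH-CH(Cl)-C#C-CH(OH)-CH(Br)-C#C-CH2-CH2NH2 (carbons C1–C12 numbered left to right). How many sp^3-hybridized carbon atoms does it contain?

C1: sp3 ✓
C2: sp2
C3: sp2
C4: sp3 ✓
C5: sp
C6: sp
C7: sp3 ✓
C8: sp3 ✓
C9: sp
C10: sp
C11: sp3 ✓
C12: sp3 ✓
C1, C4, C7, C8, C11, C12 → 6 sp3 carbons.

6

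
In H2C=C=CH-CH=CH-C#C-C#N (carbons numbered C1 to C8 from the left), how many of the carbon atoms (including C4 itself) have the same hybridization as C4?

4

C4 is sp2 (one π bond).
C1: sp2 ✓
C2: sp
C3: sp2 ✓
C4: sp2 ✓
C5: sp2 ✓
C6: sp
C7: sp
C8: sp
4 carbons are sp2.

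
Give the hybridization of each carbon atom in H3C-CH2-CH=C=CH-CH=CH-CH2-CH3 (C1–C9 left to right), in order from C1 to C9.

C1: 4 σ bonds; 4 regions of electron density → sp3.
C2 (4 σ bonds) has steric number 4: sp3.
C3: 3 σ bonds, plus one π bond — 3 electron domains, sp2.
C4 is sp: 2 σ bonds, plus two π bonds, 2 electron-density regions.
C5 is sp2: 3 σ bonds, plus one π bond, 3 electron-density regions.
C6: 3 σ bonds, plus one π bond — 3 electron domains, sp2.
C7: 3 σ bonds, plus one π bond — 3 electron domains, sp2.
C8 — 4 σ bonds. Steric number 4, so sp3.
C9 carries 4 σ bonds, giving a steric number of 4, so it is sp3.

C1 sp3, C2 sp3, C3 sp2, C4 sp, C5 sp2, C6 sp2, C7 sp2, C8 sp3, C9 sp3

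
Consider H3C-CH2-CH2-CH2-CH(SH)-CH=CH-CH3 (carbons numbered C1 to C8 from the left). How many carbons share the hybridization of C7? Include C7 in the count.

C7 is sp2 (one π bond).
C1: sp3
C2: sp3
C3: sp3
C4: sp3
C5: sp3
C6: sp2 ✓
C7: sp2 ✓
C8: sp3
2 carbons are sp2.

2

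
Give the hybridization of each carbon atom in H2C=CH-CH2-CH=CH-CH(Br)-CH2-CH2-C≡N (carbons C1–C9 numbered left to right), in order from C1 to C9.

C1 sp2, C2 sp2, C3 sp3, C4 sp2, C5 sp2, C6 sp3, C7 sp3, C8 sp3, C9 sp

C1 is sp2: 3 σ bonds, plus one π bond, 3 electron-density regions.
C2 — 3 σ bonds, plus one π bond. Steric number 3, so sp2.
C3 is sp3: 4 σ bonds, 4 electron-density regions.
C4 — 3 σ bonds, plus one π bond. Steric number 3, so sp2.
C5 (3 σ bonds, plus one π bond) has steric number 3: sp2.
C6 is sp3: 4 σ bonds, 4 electron-density regions.
C7 has 4 σ bonds: steric number 4 → sp3.
C8 — 4 σ bonds. Steric number 4, so sp3.
C9 (2 σ bonds, plus two π bonds) has steric number 2: sp.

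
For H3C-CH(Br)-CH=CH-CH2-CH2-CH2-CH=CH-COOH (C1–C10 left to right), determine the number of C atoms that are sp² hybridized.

C1: sp3
C2: sp3
C3: sp2 ✓
C4: sp2 ✓
C5: sp3
C6: sp3
C7: sp3
C8: sp2 ✓
C9: sp2 ✓
C10: sp2 ✓
C3, C4, C8, C9, C10 → 5 sp2 carbons.

5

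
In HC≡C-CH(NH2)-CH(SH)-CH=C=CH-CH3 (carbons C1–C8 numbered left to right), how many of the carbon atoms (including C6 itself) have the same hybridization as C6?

C6 is sp (two π bonds).
C1: sp ✓
C2: sp ✓
C3: sp3
C4: sp3
C5: sp2
C6: sp ✓
C7: sp2
C8: sp3
3 carbons are sp.

3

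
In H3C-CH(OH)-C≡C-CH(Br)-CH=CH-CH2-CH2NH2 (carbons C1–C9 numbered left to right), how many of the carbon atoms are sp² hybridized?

2

C1: sp3
C2: sp3
C3: sp
C4: sp
C5: sp3
C6: sp2 ✓
C7: sp2 ✓
C8: sp3
C9: sp3
C6, C7 → 2 sp2 carbons.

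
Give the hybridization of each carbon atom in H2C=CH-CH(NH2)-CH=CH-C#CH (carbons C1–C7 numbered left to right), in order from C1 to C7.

C1 sp2, C2 sp2, C3 sp3, C4 sp2, C5 sp2, C6 sp, C7 sp

C1 carries 3 σ bonds, plus one π bond, giving a steric number of 3, so it is sp2.
C2 has 3 σ bonds, plus one π bond: steric number 3 → sp2.
C3: 4 σ bonds — 4 electron domains, sp3.
C4 carries 3 σ bonds, plus one π bond, giving a steric number of 3, so it is sp2.
C5 (3 σ bonds, plus one π bond) has steric number 3: sp2.
C6: 2 σ bonds, plus two π bonds — 2 electron domains, sp.
C7 carries 2 σ bonds, plus two π bonds, giving a steric number of 2, so it is sp.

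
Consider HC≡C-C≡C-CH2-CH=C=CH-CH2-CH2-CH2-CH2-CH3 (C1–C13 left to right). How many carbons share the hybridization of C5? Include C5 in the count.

C5 is sp3 (only σ bonds).
C1: sp
C2: sp
C3: sp
C4: sp
C5: sp3 ✓
C6: sp2
C7: sp
C8: sp2
C9: sp3 ✓
C10: sp3 ✓
C11: sp3 ✓
C12: sp3 ✓
C13: sp3 ✓
6 carbons are sp3.

6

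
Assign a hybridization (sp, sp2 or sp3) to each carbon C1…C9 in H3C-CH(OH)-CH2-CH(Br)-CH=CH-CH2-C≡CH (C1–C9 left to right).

C1 sp3, C2 sp3, C3 sp3, C4 sp3, C5 sp2, C6 sp2, C7 sp3, C8 sp, C9 sp

C1: 4 σ bonds — 4 electron domains, sp3.
C2: 4 σ bonds; 4 regions of electron density → sp3.
C3: 4 σ bonds; 4 regions of electron density → sp3.
C4 has 4 σ bonds: steric number 4 → sp3.
C5 — 3 σ bonds, plus one π bond. Steric number 3, so sp2.
C6 carries 3 σ bonds, plus one π bond, giving a steric number of 3, so it is sp2.
C7 (4 σ bonds) has steric number 4: sp3.
C8 — 2 σ bonds, plus two π bonds. Steric number 2, so sp.
C9 — 2 σ bonds, plus two π bonds. Steric number 2, so sp.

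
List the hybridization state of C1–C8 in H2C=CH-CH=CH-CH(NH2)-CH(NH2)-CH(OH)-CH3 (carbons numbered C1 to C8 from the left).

C1 sp2, C2 sp2, C3 sp2, C4 sp2, C5 sp3, C6 sp3, C7 sp3, C8 sp3

C1: 3 σ bonds, plus one π bond; 3 regions of electron density → sp2.
C2: 3 σ bonds, plus one π bond; 3 regions of electron density → sp2.
C3 (3 σ bonds, plus one π bond) has steric number 3: sp2.
C4: 3 σ bonds, plus one π bond — 3 electron domains, sp2.
C5: 4 σ bonds; 4 regions of electron density → sp3.
C6 has 4 σ bonds: steric number 4 → sp3.
C7: 4 σ bonds; 4 regions of electron density → sp3.
C8 (4 σ bonds) has steric number 4: sp3.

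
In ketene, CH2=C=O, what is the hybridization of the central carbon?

The central carbon: 2 σ bonds, plus two π bonds — 2 electron domains, sp.

sp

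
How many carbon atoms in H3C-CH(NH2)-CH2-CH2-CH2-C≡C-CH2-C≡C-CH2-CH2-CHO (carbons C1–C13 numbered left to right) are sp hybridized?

C1: sp3
C2: sp3
C3: sp3
C4: sp3
C5: sp3
C6: sp ✓
C7: sp ✓
C8: sp3
C9: sp ✓
C10: sp ✓
C11: sp3
C12: sp3
C13: sp2
C6, C7, C9, C10 → 4 sp carbons.

4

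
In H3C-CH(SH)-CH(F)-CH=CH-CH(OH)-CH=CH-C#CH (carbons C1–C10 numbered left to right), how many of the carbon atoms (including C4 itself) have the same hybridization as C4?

4

C4 is sp2 (one π bond).
C1: sp3
C2: sp3
C3: sp3
C4: sp2 ✓
C5: sp2 ✓
C6: sp3
C7: sp2 ✓
C8: sp2 ✓
C9: sp
C10: sp
4 carbons are sp2.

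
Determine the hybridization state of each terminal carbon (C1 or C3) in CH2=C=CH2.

sp²

Each terminal carbon (C1 or C3): 3 σ bonds, plus one π bond — 3 electron domains, sp2.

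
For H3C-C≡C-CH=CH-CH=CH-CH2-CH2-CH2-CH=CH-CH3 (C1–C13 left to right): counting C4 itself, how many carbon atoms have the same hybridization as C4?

6

C4 is sp2 (one π bond).
C1: sp3
C2: sp
C3: sp
C4: sp2 ✓
C5: sp2 ✓
C6: sp2 ✓
C7: sp2 ✓
C8: sp3
C9: sp3
C10: sp3
C11: sp2 ✓
C12: sp2 ✓
C13: sp3
6 carbons are sp2.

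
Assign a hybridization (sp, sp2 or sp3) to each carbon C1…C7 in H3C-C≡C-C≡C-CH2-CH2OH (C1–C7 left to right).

C1 carries 4 σ bonds, giving a steric number of 4, so it is sp3.
C2 is sp: 2 σ bonds, plus two π bonds, 2 electron-density regions.
C3 is sp: 2 σ bonds, plus two π bonds, 2 electron-density regions.
C4 carries 2 σ bonds, plus two π bonds, giving a steric number of 2, so it is sp.
C5 is sp: 2 σ bonds, plus two π bonds, 2 electron-density regions.
C6 (4 σ bonds) has steric number 4: sp3.
C7 carries 4 σ bonds, giving a steric number of 4, so it is sp3.

C1 sp3, C2 sp, C3 sp, C4 sp, C5 sp, C6 sp3, C7 sp3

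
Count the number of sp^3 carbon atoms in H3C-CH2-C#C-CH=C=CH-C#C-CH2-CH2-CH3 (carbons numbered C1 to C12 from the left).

5

C1: sp3 ✓
C2: sp3 ✓
C3: sp
C4: sp
C5: sp2
C6: sp
C7: sp2
C8: sp
C9: sp
C10: sp3 ✓
C11: sp3 ✓
C12: sp3 ✓
C1, C2, C10, C11, C12 → 5 sp3 carbons.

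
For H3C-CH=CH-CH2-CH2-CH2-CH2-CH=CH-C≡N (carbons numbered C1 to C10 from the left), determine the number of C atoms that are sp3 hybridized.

5

C1: sp3 ✓
C2: sp2
C3: sp2
C4: sp3 ✓
C5: sp3 ✓
C6: sp3 ✓
C7: sp3 ✓
C8: sp2
C9: sp2
C10: sp
C1, C4, C5, C6, C7 → 5 sp3 carbons.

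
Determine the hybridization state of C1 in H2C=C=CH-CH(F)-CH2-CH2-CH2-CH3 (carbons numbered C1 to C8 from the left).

C1 — 3 σ bonds, plus one π bond. Steric number 3, so sp2.

sp2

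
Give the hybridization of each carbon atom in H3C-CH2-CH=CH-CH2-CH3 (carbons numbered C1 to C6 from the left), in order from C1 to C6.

C1: 4 σ bonds — 4 electron domains, sp3.
C2 carries 4 σ bonds, giving a steric number of 4, so it is sp3.
C3 (3 σ bonds, plus one π bond) has steric number 3: sp2.
C4 (3 σ bonds, plus one π bond) has steric number 3: sp2.
C5 (4 σ bonds) has steric number 4: sp3.
C6: 4 σ bonds; 4 regions of electron density → sp3.

C1 sp3, C2 sp3, C3 sp2, C4 sp2, C5 sp3, C6 sp3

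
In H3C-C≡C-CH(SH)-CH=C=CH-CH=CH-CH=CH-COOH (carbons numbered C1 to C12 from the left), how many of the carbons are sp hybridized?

C1: sp3
C2: sp ✓
C3: sp ✓
C4: sp3
C5: sp2
C6: sp ✓
C7: sp2
C8: sp2
C9: sp2
C10: sp2
C11: sp2
C12: sp2
C2, C3, C6 → 3 sp carbons.

3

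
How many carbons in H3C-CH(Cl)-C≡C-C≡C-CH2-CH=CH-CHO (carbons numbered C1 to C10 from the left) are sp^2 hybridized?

C1: sp3
C2: sp3
C3: sp
C4: sp
C5: sp
C6: sp
C7: sp3
C8: sp2 ✓
C9: sp2 ✓
C10: sp2 ✓
C8, C9, C10 → 3 sp2 carbons.

3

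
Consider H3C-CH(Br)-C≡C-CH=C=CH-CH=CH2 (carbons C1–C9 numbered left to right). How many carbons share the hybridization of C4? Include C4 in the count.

C4 is sp (two π bonds).
C1: sp3
C2: sp3
C3: sp ✓
C4: sp ✓
C5: sp2
C6: sp ✓
C7: sp2
C8: sp2
C9: sp2
3 carbons are sp.

3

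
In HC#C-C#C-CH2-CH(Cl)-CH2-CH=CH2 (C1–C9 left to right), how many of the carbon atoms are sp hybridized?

4

C1: sp ✓
C2: sp ✓
C3: sp ✓
C4: sp ✓
C5: sp3
C6: sp3
C7: sp3
C8: sp2
C9: sp2
C1, C2, C3, C4 → 4 sp carbons.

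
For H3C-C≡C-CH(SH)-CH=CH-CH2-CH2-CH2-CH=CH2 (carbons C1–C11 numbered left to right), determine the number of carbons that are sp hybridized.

C1: sp3
C2: sp ✓
C3: sp ✓
C4: sp3
C5: sp2
C6: sp2
C7: sp3
C8: sp3
C9: sp3
C10: sp2
C11: sp2
C2, C3 → 2 sp carbons.

2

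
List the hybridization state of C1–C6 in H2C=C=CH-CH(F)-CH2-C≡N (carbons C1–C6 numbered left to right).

C1 (3 σ bonds, plus one π bond) has steric number 3: sp2.
C2: 2 σ bonds, plus two π bonds; 2 regions of electron density → sp.
C3 — 3 σ bonds, plus one π bond. Steric number 3, so sp2.
C4: 4 σ bonds — 4 electron domains, sp3.
C5 carries 4 σ bonds, giving a steric number of 4, so it is sp3.
C6: 2 σ bonds, plus two π bonds — 2 electron domains, sp.

C1 sp2, C2 sp, C3 sp2, C4 sp3, C5 sp3, C6 sp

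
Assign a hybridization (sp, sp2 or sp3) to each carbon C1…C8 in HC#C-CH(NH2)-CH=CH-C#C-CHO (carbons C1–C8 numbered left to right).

C1 sp, C2 sp, C3 sp3, C4 sp2, C5 sp2, C6 sp, C7 sp, C8 sp2

C1 (2 σ bonds, plus two π bonds) has steric number 2: sp.
C2 is sp: 2 σ bonds, plus two π bonds, 2 electron-density regions.
C3 (4 σ bonds) has steric number 4: sp3.
C4: 3 σ bonds, plus one π bond — 3 electron domains, sp2.
C5 is sp2: 3 σ bonds, plus one π bond, 3 electron-density regions.
C6 is sp: 2 σ bonds, plus two π bonds, 2 electron-density regions.
C7 is sp: 2 σ bonds, plus two π bonds, 2 electron-density regions.
C8 — 3 σ bonds, plus one π bond. Steric number 3, so sp2.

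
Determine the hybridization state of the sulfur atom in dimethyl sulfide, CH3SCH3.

sp^3

The sulfur atom is sp3: 2 σ bonds and 2 lone pairs, 4 electron-density regions.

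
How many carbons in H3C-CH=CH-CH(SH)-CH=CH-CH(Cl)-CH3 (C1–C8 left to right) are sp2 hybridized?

4

C1: sp3
C2: sp2 ✓
C3: sp2 ✓
C4: sp3
C5: sp2 ✓
C6: sp2 ✓
C7: sp3
C8: sp3
C2, C3, C5, C6 → 4 sp2 carbons.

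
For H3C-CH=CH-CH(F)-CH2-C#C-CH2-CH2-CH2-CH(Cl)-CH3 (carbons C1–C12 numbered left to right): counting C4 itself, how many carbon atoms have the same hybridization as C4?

8

C4 is sp3 (only σ bonds).
C1: sp3 ✓
C2: sp2
C3: sp2
C4: sp3 ✓
C5: sp3 ✓
C6: sp
C7: sp
C8: sp3 ✓
C9: sp3 ✓
C10: sp3 ✓
C11: sp3 ✓
C12: sp3 ✓
8 carbons are sp3.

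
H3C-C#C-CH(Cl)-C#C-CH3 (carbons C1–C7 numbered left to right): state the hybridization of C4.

sp³

C4 is sp3: 4 σ bonds, 4 electron-density regions.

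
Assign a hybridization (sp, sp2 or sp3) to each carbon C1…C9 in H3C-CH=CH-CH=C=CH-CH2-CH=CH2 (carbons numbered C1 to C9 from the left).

C1 sp3, C2 sp2, C3 sp2, C4 sp2, C5 sp, C6 sp2, C7 sp3, C8 sp2, C9 sp2

C1 — 4 σ bonds. Steric number 4, so sp3.
C2 carries 3 σ bonds, plus one π bond, giving a steric number of 3, so it is sp2.
C3 carries 3 σ bonds, plus one π bond, giving a steric number of 3, so it is sp2.
C4 — 3 σ bonds, plus one π bond. Steric number 3, so sp2.
C5 — 2 σ bonds, plus two π bonds. Steric number 2, so sp.
C6 carries 3 σ bonds, plus one π bond, giving a steric number of 3, so it is sp2.
C7 (4 σ bonds) has steric number 4: sp3.
C8 has 3 σ bonds, plus one π bond: steric number 3 → sp2.
C9 — 3 σ bonds, plus one π bond. Steric number 3, so sp2.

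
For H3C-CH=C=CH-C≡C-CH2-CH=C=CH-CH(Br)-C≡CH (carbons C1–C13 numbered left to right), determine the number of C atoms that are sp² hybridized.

C1: sp3
C2: sp2 ✓
C3: sp
C4: sp2 ✓
C5: sp
C6: sp
C7: sp3
C8: sp2 ✓
C9: sp
C10: sp2 ✓
C11: sp3
C12: sp
C13: sp
C2, C4, C8, C10 → 4 sp2 carbons.

4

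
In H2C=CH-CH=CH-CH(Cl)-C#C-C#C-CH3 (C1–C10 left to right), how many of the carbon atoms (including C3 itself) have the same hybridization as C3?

C3 is sp2 (one π bond).
C1: sp2 ✓
C2: sp2 ✓
C3: sp2 ✓
C4: sp2 ✓
C5: sp3
C6: sp
C7: sp
C8: sp
C9: sp
C10: sp3
4 carbons are sp2.

4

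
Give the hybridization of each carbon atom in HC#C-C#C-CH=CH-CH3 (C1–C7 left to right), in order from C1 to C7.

C1 sp, C2 sp, C3 sp, C4 sp, C5 sp2, C6 sp2, C7 sp3

C1 carries 2 σ bonds, plus two π bonds, giving a steric number of 2, so it is sp.
C2 has 2 σ bonds, plus two π bonds: steric number 2 → sp.
C3 carries 2 σ bonds, plus two π bonds, giving a steric number of 2, so it is sp.
C4 carries 2 σ bonds, plus two π bonds, giving a steric number of 2, so it is sp.
C5 — 3 σ bonds, plus one π bond. Steric number 3, so sp2.
C6 has 3 σ bonds, plus one π bond: steric number 3 → sp2.
C7: 4 σ bonds — 4 electron domains, sp3.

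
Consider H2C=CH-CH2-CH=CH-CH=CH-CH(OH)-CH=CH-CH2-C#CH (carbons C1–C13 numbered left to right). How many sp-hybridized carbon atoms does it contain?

C1: sp2
C2: sp2
C3: sp3
C4: sp2
C5: sp2
C6: sp2
C7: sp2
C8: sp3
C9: sp2
C10: sp2
C11: sp3
C12: sp ✓
C13: sp ✓
C12, C13 → 2 sp carbons.

2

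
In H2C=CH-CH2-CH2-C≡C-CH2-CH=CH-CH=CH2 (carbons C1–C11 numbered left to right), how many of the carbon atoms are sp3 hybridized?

3

C1: sp2
C2: sp2
C3: sp3 ✓
C4: sp3 ✓
C5: sp
C6: sp
C7: sp3 ✓
C8: sp2
C9: sp2
C10: sp2
C11: sp2
C3, C4, C7 → 3 sp3 carbons.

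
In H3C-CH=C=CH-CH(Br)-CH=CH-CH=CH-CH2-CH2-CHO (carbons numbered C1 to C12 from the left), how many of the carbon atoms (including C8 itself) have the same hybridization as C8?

C8 is sp2 (one π bond).
C1: sp3
C2: sp2 ✓
C3: sp
C4: sp2 ✓
C5: sp3
C6: sp2 ✓
C7: sp2 ✓
C8: sp2 ✓
C9: sp2 ✓
C10: sp3
C11: sp3
C12: sp2 ✓
7 carbons are sp2.

7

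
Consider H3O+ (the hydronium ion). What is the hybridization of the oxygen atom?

Three σ bonds + one lone pair = steric number 4 → sp3.

sp3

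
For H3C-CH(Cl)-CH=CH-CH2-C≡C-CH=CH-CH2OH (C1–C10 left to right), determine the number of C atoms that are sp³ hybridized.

C1: sp3 ✓
C2: sp3 ✓
C3: sp2
C4: sp2
C5: sp3 ✓
C6: sp
C7: sp
C8: sp2
C9: sp2
C10: sp3 ✓
C1, C2, C5, C10 → 4 sp3 carbons.

4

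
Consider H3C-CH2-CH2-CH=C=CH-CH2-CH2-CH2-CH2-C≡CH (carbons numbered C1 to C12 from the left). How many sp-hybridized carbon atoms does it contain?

3

C1: sp3
C2: sp3
C3: sp3
C4: sp2
C5: sp ✓
C6: sp2
C7: sp3
C8: sp3
C9: sp3
C10: sp3
C11: sp ✓
C12: sp ✓
C5, C11, C12 → 3 sp carbons.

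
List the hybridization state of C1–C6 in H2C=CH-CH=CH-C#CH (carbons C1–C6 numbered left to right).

C1 carries 3 σ bonds, plus one π bond, giving a steric number of 3, so it is sp2.
C2 — 3 σ bonds, plus one π bond. Steric number 3, so sp2.
C3 (3 σ bonds, plus one π bond) has steric number 3: sp2.
C4 carries 3 σ bonds, plus one π bond, giving a steric number of 3, so it is sp2.
C5 is sp: 2 σ bonds, plus two π bonds, 2 electron-density regions.
C6 (2 σ bonds, plus two π bonds) has steric number 2: sp.

C1 sp2, C2 sp2, C3 sp2, C4 sp2, C5 sp, C6 sp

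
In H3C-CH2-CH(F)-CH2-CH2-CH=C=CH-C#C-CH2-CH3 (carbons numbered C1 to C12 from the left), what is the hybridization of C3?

sp^3

C3 (4 σ bonds) has steric number 4: sp3.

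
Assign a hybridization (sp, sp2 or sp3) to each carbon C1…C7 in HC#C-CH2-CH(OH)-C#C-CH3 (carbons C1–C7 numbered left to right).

C1 is sp: 2 σ bonds, plus two π bonds, 2 electron-density regions.
C2 has 2 σ bonds, plus two π bonds: steric number 2 → sp.
C3 — 4 σ bonds. Steric number 4, so sp3.
C4 — 4 σ bonds. Steric number 4, so sp3.
C5 has 2 σ bonds, plus two π bonds: steric number 2 → sp.
C6 is sp: 2 σ bonds, plus two π bonds, 2 electron-density regions.
C7: 4 σ bonds — 4 electron domains, sp3.

C1 sp, C2 sp, C3 sp3, C4 sp3, C5 sp, C6 sp, C7 sp3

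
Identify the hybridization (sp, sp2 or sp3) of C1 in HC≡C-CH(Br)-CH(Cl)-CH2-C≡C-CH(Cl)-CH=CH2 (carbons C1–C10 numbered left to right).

sp

C1: 2 σ bonds, plus two π bonds — 2 electron domains, sp.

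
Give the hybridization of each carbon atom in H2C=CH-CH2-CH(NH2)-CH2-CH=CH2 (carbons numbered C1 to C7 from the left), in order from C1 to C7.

C1 — 3 σ bonds, plus one π bond. Steric number 3, so sp2.
C2: 3 σ bonds, plus one π bond; 3 regions of electron density → sp2.
C3 carries 4 σ bonds, giving a steric number of 4, so it is sp3.
C4 has 4 σ bonds: steric number 4 → sp3.
C5: 4 σ bonds; 4 regions of electron density → sp3.
C6: 3 σ bonds, plus one π bond — 3 electron domains, sp2.
C7 carries 3 σ bonds, plus one π bond, giving a steric number of 3, so it is sp2.

C1 sp2, C2 sp2, C3 sp3, C4 sp3, C5 sp3, C6 sp2, C7 sp2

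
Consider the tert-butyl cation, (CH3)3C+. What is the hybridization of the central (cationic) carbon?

sp²

Three σ bonds and an empty p orbital; no lone pair → steric number 3 → sp2 and planar.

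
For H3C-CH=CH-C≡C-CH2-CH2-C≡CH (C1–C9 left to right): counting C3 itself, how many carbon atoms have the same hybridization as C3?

2

C3 is sp2 (one π bond).
C1: sp3
C2: sp2 ✓
C3: sp2 ✓
C4: sp
C5: sp
C6: sp3
C7: sp3
C8: sp
C9: sp
2 carbons are sp2.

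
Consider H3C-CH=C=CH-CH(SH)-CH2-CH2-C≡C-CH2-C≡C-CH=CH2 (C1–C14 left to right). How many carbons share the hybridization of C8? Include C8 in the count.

5

C8 is sp (two π bonds).
C1: sp3
C2: sp2
C3: sp ✓
C4: sp2
C5: sp3
C6: sp3
C7: sp3
C8: sp ✓
C9: sp ✓
C10: sp3
C11: sp ✓
C12: sp ✓
C13: sp2
C14: sp2
5 carbons are sp.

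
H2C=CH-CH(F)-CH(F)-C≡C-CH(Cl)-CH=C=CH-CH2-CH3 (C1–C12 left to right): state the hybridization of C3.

sp^3

C3: 4 σ bonds; 4 regions of electron density → sp3.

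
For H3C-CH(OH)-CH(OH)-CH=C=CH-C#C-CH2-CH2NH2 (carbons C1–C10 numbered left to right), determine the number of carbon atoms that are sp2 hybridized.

2

C1: sp3
C2: sp3
C3: sp3
C4: sp2 ✓
C5: sp
C6: sp2 ✓
C7: sp
C8: sp
C9: sp3
C10: sp3
C4, C6 → 2 sp2 carbons.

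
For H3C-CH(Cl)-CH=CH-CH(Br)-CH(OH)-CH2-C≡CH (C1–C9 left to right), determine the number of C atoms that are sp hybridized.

2

C1: sp3
C2: sp3
C3: sp2
C4: sp2
C5: sp3
C6: sp3
C7: sp3
C8: sp ✓
C9: sp ✓
C8, C9 → 2 sp carbons.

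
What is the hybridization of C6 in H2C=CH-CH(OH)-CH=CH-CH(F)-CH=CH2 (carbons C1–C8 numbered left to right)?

sp3

C6 has 4 σ bonds: steric number 4 → sp3.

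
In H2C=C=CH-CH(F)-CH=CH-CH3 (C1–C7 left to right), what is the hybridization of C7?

C7 (4 σ bonds) has steric number 4: sp3.

sp³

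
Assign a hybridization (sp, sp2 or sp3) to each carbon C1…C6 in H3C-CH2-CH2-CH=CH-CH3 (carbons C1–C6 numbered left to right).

C1 sp3, C2 sp3, C3 sp3, C4 sp2, C5 sp2, C6 sp3

C1: 4 σ bonds — 4 electron domains, sp3.
C2 (4 σ bonds) has steric number 4: sp3.
C3: 4 σ bonds; 4 regions of electron density → sp3.
C4: 3 σ bonds, plus one π bond — 3 electron domains, sp2.
C5 — 3 σ bonds, plus one π bond. Steric number 3, so sp2.
C6 has 4 σ bonds: steric number 4 → sp3.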